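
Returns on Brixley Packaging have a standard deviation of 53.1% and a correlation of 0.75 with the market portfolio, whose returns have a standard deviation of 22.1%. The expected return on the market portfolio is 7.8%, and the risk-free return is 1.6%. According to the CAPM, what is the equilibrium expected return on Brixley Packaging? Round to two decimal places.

β = ρ × σ_i / σ_m = 0.75 × 53.1% / 22.1% = 1.8020
MRP = 7.8% − 1.6% = 6.20%
E(R) = 1.6% + 1.8020 × 6.2% = 12.77%

12.77%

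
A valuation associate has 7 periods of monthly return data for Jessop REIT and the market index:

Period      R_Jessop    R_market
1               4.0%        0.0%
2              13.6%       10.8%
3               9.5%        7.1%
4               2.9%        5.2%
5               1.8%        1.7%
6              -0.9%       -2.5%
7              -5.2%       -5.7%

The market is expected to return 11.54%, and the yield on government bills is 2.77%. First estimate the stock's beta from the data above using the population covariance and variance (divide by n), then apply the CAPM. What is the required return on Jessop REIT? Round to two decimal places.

Mean R_i = (4.0 + 13.6 + 9.5 + 2.9 + 1.8 − 0.9 − 5.2) / 7 = 3.6714%
Mean R_m = (0.0 + 10.8 + 7.1 + 5.2 + 1.7 − 2.5 − 5.7) / 7 = 2.3714%
Σ(R_i − R̄_i)(R_m − R̄_m) = 203.4143  ⇒  Cov = 203.4143 / 7 = 29.0592
Σ(R_m − R̄_m)² = 196.3543  ⇒  Var(R_m) = 196.3543 / 7 = 28.0506
β = Cov / Var(R_m) = 29.0592 / 28.0506 = 1.0360
MRP = 11.54% − 2.77% = 8.77%
E(R) = R_f + β × MRP = 2.77% + 1.0360 × 8.77% = 11.86%

11.86%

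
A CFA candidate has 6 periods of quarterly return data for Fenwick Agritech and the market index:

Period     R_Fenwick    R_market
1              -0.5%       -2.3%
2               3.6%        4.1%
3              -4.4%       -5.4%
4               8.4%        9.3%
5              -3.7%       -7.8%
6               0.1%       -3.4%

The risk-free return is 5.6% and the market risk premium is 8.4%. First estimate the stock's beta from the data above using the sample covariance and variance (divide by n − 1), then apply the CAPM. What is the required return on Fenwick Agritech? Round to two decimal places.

Mean R_i = (-0.5 + 3.6 − 4.4 + 8.4 − 3.7 + 0.1) / 6 = 0.5833%
Mean R_m = (-2.3 + 4.1 − 5.4 + 9.3 − 7.8 − 3.4) / 6 = -0.9167%
Σ(R_i − R̄_i)(R_m − R̄_m) = 149.5183  ⇒  Cov = 149.5183 / 5 = 29.9037
Σ(R_m − R̄_m)² = 205.1083  ⇒  Var(R_m) = 205.1083 / 5 = 41.0217
β = Cov / Var(R_m) = 29.9037 / 41.0217 = 0.7290
E(R) = R_f + β × MRP = 5.6% + 0.7290 × 8.4% = 11.72%

11.72%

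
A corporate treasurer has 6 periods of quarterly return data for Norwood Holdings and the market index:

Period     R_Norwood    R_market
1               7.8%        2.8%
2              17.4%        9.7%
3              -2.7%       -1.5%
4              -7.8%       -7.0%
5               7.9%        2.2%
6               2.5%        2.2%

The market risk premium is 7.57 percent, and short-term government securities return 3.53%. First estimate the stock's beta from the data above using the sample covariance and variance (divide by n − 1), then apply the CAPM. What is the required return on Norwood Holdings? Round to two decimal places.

15.40%

Mean R_i = (7.8 + 17.4 − 2.7 − 7.8 + 7.9 + 2.5) / 6 = 4.1833%
Mean R_m = (2.8 + 9.7 − 1.5 − 7.0 + 2.2 + 2.2) / 6 = 1.4000%
Σ(R_i − R̄_i)(R_m − R̄_m) = 237.0100  ⇒  Cov = 237.0100 / 5 = 47.4020
Σ(R_m − R̄_m)² = 151.1000  ⇒  Var(R_m) = 151.1000 / 5 = 30.2200
β = Cov / Var(R_m) = 47.4020 / 30.2200 = 1.5686
E(R) = R_f + β × MRP = 3.53% + 1.5686 × 7.57% = 15.40%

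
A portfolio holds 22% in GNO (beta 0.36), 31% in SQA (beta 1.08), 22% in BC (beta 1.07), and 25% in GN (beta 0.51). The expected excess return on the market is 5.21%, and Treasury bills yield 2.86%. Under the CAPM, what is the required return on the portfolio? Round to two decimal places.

β_P = Σ w_i β_i = 0.22×0.36 + 0.31×1.08 + 0.22×1.07 + 0.25×0.51 = 0.7769
E(R_P) = R_f + β_P × MRP = 2.86% + 0.7769 × 5.21% = 6.91%

6.91%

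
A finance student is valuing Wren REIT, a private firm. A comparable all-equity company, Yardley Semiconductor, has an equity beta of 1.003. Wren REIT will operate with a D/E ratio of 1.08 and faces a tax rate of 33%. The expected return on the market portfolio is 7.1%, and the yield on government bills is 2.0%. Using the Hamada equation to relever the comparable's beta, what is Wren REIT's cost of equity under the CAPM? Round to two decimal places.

10.82%

β_L = β_U × [1 + (1 − t)(D/E)] = 1.003 × [1 + (1 − 0.33) × 1.08]
    = 1.003 × [1 + 0.67 × 1.08] = 1.003 × 1.7236 = 1.7288
MRP = 7.1% − 2.0% = 5.10%
E(R) = R_f + β_L × MRP = 2.0% + 1.7288 × 5.1% = 10.82%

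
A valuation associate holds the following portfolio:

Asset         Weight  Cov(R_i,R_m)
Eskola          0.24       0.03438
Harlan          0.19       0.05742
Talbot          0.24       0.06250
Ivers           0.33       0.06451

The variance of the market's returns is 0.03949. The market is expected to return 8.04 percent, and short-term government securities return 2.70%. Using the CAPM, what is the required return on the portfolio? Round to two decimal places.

β_Eskola = 0.03438 / 0.03949 = 0.8706
β_Harlan = 0.05742 / 0.03949 = 1.4540
β_Talbot = 0.06250 / 0.03949 = 1.5827
β_Ivers = 0.06451 / 0.03949 = 1.6336
β_P = Σ w_i β_i = 0.24×0.8706 + 0.19×1.4540 + 0.24×1.5827 + 0.33×1.6336 = 1.4041
MRP = 8.04% − 2.70% = 5.34%
E(R_P) = R_f + β_P × MRP = 2.70% + 1.4041 × 5.34% = 10.20%

10.20%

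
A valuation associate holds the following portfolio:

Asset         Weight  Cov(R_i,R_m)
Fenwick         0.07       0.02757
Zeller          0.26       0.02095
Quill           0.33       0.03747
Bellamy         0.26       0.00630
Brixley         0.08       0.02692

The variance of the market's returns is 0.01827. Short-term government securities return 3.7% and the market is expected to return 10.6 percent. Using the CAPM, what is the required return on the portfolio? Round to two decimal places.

β_Fenwick = 0.02757 / 0.01827 = 1.5090
β_Zeller = 0.02095 / 0.01827 = 1.1467
β_Quill = 0.03747 / 0.01827 = 2.0509
β_Bellamy = 0.00630 / 0.01827 = 0.3448
β_Brixley = 0.02692 / 0.01827 = 1.4735
β_P = Σ w_i β_i = 0.07×1.5090 + 0.26×1.1467 + 0.33×2.0509 + 0.26×0.3448 + 0.08×1.4735 = 1.2881
MRP = 10.6% − 3.7% = 6.90%
E(R_P) = R_f + β_P × MRP = 3.7% + 1.2881 × 6.9% = 12.59%

12.59%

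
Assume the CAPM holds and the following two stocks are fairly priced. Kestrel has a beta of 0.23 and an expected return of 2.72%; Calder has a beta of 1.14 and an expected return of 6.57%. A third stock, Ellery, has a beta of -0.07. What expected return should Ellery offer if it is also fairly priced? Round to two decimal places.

MRP (SML slope) = (6.57% − 2.72%) / (1.14 − 0.23) = 3.85% / 0.91 = 4.2308%
R_f (intercept) = 2.72% − 0.23 × 4.2308% = 1.7469%
E(R_Ellery) = R_f + β × MRP = 1.7469% + -0.07 × 4.2308% = 1.45%

1.45%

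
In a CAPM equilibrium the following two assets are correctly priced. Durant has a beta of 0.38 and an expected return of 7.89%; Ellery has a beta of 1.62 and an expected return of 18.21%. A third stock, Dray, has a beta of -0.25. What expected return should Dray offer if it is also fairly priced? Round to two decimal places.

MRP (SML slope) = (18.21% − 7.89%) / (1.62 − 0.38) = 10.32% / 1.24 = 8.3226%
R_f (intercept) = 7.89% − 0.38 × 8.3226% = 4.7274%
E(R_Dray) = R_f + β × MRP = 4.7274% + -0.25 × 8.3226% = 2.65%

2.65%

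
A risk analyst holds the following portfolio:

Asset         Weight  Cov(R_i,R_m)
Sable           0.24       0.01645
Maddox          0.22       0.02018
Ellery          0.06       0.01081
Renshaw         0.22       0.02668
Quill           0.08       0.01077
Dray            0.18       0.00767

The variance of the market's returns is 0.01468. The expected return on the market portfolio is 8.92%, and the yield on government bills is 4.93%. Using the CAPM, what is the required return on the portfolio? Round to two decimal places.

9.59%

β_Sable = 0.01645 / 0.01468 = 1.1206
β_Maddox = 0.02018 / 0.01468 = 1.3747
β_Ellery = 0.01081 / 0.01468 = 0.7364
β_Renshaw = 0.02668 / 0.01468 = 1.8174
β_Quill = 0.01077 / 0.01468 = 0.7337
β_Dray = 0.00767 / 0.01468 = 0.5225
β_P = Σ w_i β_i = 0.24×1.1206 + 0.22×1.3747 + 0.06×0.7364 + 0.22×1.8174 + 0.08×0.7337 + 0.18×0.5225 = 1.1681
MRP = 8.92% − 4.93% = 3.99%
E(R_P) = R_f + β_P × MRP = 4.93% + 1.1681 × 3.99% = 9.59%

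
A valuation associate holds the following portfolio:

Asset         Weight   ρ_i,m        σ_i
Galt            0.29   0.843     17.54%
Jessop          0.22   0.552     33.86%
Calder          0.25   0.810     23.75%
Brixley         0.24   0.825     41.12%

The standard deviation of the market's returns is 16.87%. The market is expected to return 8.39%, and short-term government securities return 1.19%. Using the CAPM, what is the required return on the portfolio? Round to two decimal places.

10.30%

β_Galt = 0.843 × 17.54% / 16.87% = 0.8765
β_Jessop = 0.552 × 33.86% / 16.87% = 1.1079
β_Calder = 0.810 × 23.75% / 16.87% = 1.1403
β_Brixley = 0.825 × 41.12% / 16.87% = 2.0109
β_P = Σ w_i β_i = 0.29×0.8765 + 0.22×1.1079 + 0.25×1.1403 + 0.24×2.0109 = 1.2656
MRP = 8.39% − 1.19% = 7.20%
E(R_P) = R_f + β_P × MRP = 1.19% + 1.2656 × 7.20% = 10.30%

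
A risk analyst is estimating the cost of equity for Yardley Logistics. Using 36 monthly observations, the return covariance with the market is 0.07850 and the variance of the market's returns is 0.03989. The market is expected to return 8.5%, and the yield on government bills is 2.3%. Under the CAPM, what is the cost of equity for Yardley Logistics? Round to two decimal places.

β = Cov(R_i, R_m) / Var(R_m) = 0.07850 / 0.03989 = 1.9679
MRP = 8.5% − 2.3% = 6.20%
E(R) = R_f + β × MRP = 2.3% + 1.9679 × 6.2% = 14.50%

14.50%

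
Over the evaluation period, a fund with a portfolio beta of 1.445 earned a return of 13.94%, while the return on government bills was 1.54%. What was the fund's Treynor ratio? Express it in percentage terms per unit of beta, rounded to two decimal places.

8.58%

Treynor = (R_P − R_f) / β_P = (13.94% − 1.54%) / 1.4450 = 12.40% / 1.4450 = 8.58%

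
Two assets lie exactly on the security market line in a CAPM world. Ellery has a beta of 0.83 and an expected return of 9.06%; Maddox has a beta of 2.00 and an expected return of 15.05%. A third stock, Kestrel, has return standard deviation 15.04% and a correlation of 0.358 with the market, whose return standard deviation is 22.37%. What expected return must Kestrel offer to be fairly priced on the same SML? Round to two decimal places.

MRP = (15.05% − 9.06%) / (2.00 − 0.83) = 5.1197%
R_f = 9.06% − 0.83 × 5.1197% = 4.8106%
β_Kestrel = ρ·σ_i/σ_m = 0.358 × 15.04 / 22.37 = 0.2407
E(R_Kestrel) = R_f + β × MRP = 4.8106% + 0.2407 × 5.1197% = 6.04%

6.04%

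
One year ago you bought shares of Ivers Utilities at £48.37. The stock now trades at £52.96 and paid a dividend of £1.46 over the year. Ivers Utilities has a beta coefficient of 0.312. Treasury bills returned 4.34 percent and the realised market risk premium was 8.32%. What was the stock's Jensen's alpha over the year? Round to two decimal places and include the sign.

Realised HPR = (P1 + D1 − P0) / P0 = (52.96 + 1.46 − 48.37) / 48.37 = 6.05 / 48.37 = 12.5078%
CAPM required = R_f + β·MRP = 4.34% + 0.312 × 8.32% = 6.93584%
α = realised − required = 12.5078% − 6.93584% = +5.57%

+5.57%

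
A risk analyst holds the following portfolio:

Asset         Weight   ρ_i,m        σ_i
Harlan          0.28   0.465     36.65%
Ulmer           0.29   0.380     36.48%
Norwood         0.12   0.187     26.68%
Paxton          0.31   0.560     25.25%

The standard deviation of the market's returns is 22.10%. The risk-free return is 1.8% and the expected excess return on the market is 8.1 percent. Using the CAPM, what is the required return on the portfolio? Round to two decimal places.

β_Harlan = 0.465 × 36.65% / 22.10% = 0.7711
β_Ulmer = 0.380 × 36.48% / 22.10% = 0.6273
β_Norwood = 0.187 × 26.68% / 22.10% = 0.2258
β_Paxton = 0.560 × 25.25% / 22.10% = 0.6398
β_P = Σ w_i β_i = 0.28×0.7711 + 0.29×0.6273 + 0.12×0.2258 + 0.31×0.6398 = 0.6233
E(R_P) = R_f + β_P × MRP = 1.8% + 0.6233 × 8.1% = 6.85%

6.85%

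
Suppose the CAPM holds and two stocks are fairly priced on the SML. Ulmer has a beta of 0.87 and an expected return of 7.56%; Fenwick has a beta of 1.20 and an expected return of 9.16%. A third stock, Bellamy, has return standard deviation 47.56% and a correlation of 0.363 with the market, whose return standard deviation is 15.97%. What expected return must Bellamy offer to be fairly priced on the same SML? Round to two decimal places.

8.58%

MRP = (9.16% − 7.56%) / (1.20 − 0.87) = 4.8485%
R_f = 7.56% − 0.87 × 4.8485% = 3.3418%
β_Bellamy = ρ·σ_i/σ_m = 0.363 × 47.56 / 15.97 = 1.0810
E(R_Bellamy) = R_f + β × MRP = 3.3418% + 1.0810 × 4.8485% = 8.58%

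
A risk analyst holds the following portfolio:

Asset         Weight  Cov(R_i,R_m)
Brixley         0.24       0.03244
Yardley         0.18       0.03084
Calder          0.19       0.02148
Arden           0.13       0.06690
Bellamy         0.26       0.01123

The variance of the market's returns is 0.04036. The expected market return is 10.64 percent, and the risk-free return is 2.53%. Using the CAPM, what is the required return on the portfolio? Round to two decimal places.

β_Brixley = 0.03244 / 0.04036 = 0.8038
β_Yardley = 0.03084 / 0.04036 = 0.7641
β_Calder = 0.02148 / 0.04036 = 0.5322
β_Arden = 0.06690 / 0.04036 = 1.6576
β_Bellamy = 0.01123 / 0.04036 = 0.2782
β_P = Σ w_i β_i = 0.24×0.8038 + 0.18×0.7641 + 0.19×0.5322 + 0.13×1.6576 + 0.26×0.2782 = 0.7194
MRP = 10.64% − 2.53% = 8.11%
E(R_P) = R_f + β_P × MRP = 2.53% + 0.7194 × 8.11% = 8.36%

8.36%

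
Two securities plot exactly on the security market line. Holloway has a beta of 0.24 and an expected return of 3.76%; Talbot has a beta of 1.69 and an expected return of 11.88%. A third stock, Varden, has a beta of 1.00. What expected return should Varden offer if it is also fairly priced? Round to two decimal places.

8.02%

MRP (SML slope) = (11.88% − 3.76%) / (1.69 − 0.24) = 8.12% / 1.45 = 5.6000%
R_f (intercept) = 3.76% − 0.24 × 5.6000% = 2.4160%
E(R_Varden) = R_f + β × MRP = 2.4160% + 1.00 × 5.6000% = 8.02%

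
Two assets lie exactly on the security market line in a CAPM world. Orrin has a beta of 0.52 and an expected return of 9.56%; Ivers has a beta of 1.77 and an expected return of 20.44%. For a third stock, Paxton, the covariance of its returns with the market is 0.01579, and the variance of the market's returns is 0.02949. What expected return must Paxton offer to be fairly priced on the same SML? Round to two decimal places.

MRP = (20.44% − 9.56%) / (1.77 − 0.52) = 8.7040%
R_f = 9.56% − 0.52 × 8.7040% = 5.0339%
β_Paxton = Cov / Var(R_m) = 0.01579 / 0.02949 = 0.5354
E(R_Paxton) = R_f + β × MRP = 5.0339% + 0.5354 × 8.7040% = 9.69%

9.69%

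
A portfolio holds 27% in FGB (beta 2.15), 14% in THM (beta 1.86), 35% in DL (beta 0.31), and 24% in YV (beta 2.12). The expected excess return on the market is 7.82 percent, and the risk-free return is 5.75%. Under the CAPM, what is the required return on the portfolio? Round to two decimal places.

17.15%

β_P = Σ w_i β_i = 0.27×2.15 + 0.14×1.86 + 0.35×0.31 + 0.24×2.12 = 1.4582
E(R_P) = R_f + β_P × MRP = 5.75% + 1.4582 × 7.82% = 17.15%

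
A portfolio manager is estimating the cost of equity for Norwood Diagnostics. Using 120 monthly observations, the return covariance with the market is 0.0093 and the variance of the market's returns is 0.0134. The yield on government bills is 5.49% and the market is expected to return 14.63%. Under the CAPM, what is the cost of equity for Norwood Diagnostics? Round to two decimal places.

β = Cov(R_i, R_m) / Var(R_m) = 0.0093 / 0.0134 = 0.6940
MRP = 14.63% − 5.49% = 9.14%
E(R) = R_f + β × MRP = 5.49% + 0.6940 × 9.14% = 11.83%

11.83%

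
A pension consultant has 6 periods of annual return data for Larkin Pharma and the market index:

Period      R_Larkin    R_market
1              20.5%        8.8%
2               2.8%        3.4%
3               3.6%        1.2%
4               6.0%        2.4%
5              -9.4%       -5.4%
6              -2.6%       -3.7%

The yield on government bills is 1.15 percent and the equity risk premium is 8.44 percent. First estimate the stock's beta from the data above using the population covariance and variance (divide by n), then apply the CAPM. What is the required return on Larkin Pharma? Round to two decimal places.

16.91%

Mean R_i = (20.5 + 2.8 + 3.6 + 6.0 − 9.4 − 2.6) / 6 = 3.4833%
Mean R_m = (8.8 + 3.4 + 1.2 + 2.4 − 5.4 − 3.7) / 6 = 1.1167%
Σ(R_i − R̄_i)(R_m − R̄_m) = 245.6817  ⇒  Cov = 245.6817 / 6 = 40.9470
Σ(R_m − R̄_m)² = 131.5683  ⇒  Var(R_m) = 131.5683 / 6 = 21.9281
β = Cov / Var(R_m) = 40.9470 / 21.9281 = 1.8673
E(R) = R_f + β × MRP = 1.15% + 1.8673 × 8.44% = 16.91%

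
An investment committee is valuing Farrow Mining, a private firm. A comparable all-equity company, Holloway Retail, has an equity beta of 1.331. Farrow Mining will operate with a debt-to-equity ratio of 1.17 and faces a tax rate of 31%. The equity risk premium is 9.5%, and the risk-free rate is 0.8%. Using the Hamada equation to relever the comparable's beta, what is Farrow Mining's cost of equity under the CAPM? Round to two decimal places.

β_L = β_U × [1 + (1 − t)(D/E)] = 1.331 × [1 + (1 − 0.31) × 1.17]
    = 1.331 × [1 + 0.69 × 1.17] = 1.331 × 1.8073 = 2.4055
E(R) = R_f + β_L × MRP = 0.8% + 2.4055 × 9.5% = 23.65%

23.65%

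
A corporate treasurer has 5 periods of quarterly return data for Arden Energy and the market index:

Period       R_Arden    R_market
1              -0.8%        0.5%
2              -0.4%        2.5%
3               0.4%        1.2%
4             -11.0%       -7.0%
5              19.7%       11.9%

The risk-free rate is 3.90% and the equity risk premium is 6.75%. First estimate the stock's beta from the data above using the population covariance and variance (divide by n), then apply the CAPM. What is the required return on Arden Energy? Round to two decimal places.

Mean R_i = (-0.8 − 0.4 + 0.4 − 11.0 + 19.7) / 5 = 1.5800%
Mean R_m = (0.5 + 2.5 + 1.2 − 7.0 + 11.9) / 5 = 1.8200%
Σ(R_i − R̄_i)(R_m − R̄_m) = 296.1320  ⇒  Cov = 296.1320 / 5 = 59.2264
Σ(R_m − R̄_m)² = 181.9880  ⇒  Var(R_m) = 181.9880 / 5 = 36.3976
β = Cov / Var(R_m) = 59.2264 / 36.3976 = 1.6272
E(R) = R_f + β × MRP = 3.90% + 1.6272 × 6.75% = 14.88%

14.88%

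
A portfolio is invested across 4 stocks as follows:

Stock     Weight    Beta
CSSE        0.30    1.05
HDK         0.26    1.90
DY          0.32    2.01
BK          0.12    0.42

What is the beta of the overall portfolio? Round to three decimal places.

β_P = Σ w_i β_i = 0.30×1.05 + 0.26×1.90 + 0.32×2.01 + 0.12×0.42 = 1.5026

1.503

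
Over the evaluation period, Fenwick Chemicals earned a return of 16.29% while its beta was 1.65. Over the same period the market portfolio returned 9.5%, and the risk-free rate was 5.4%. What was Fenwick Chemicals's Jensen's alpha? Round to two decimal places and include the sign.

+4.13%

Market excess return = 9.5% − 5.4% = 4.10%
CAPM benchmark = R_f + β(R_m − R_f) = 5.4% + 1.65 × 4.1% = 12.1650%
α = actual − benchmark = 16.29% − 12.1650% = +4.13%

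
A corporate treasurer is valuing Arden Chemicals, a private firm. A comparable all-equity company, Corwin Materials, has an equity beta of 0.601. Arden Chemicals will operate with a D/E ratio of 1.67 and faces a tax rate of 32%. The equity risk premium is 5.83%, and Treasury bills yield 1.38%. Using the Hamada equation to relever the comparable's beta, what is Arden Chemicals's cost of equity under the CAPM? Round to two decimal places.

8.86%

β_L = β_U × [1 + (1 − t)(D/E)] = 0.601 × [1 + (1 − 0.32) × 1.67]
    = 0.601 × [1 + 0.68 × 1.67] = 0.601 × 2.1356 = 1.2835
E(R) = R_f + β_L × MRP = 1.38% + 1.2835 × 5.83% = 8.86%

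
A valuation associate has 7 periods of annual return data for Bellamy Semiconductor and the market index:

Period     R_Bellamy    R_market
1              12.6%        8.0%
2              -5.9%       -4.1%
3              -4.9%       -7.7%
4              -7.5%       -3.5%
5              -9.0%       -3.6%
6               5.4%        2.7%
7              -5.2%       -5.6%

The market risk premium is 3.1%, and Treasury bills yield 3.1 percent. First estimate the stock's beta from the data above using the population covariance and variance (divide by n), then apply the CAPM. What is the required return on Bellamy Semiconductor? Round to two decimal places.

Mean R_i = (12.6 − 5.9 − 4.9 − 7.5 − 9.0 + 5.4 − 5.2) / 7 = -2.0714%
Mean R_m = (8.0 − 4.1 − 7.7 − 3.5 − 3.6 + 2.7 − 5.6) / 7 = -1.9714%
Σ(R_i − R̄_i)(R_m − R̄_m) = 236.4843  ⇒  Cov = 236.4843 / 7 = 33.7835
Σ(R_m − R̄_m)² = 176.7543  ⇒  Var(R_m) = 176.7543 / 7 = 25.2506
β = Cov / Var(R_m) = 33.7835 / 25.2506 = 1.3379
E(R) = R_f + β × MRP = 3.1% + 1.3379 × 3.1% = 7.25%

7.25%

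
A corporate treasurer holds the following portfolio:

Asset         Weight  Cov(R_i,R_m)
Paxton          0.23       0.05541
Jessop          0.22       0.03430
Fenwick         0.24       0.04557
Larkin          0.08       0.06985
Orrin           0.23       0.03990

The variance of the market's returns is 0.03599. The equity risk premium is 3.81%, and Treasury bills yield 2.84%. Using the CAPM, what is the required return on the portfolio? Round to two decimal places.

7.71%

β_Paxton = 0.05541 / 0.03599 = 1.5396
β_Jessop = 0.03430 / 0.03599 = 0.9530
β_Fenwick = 0.04557 / 0.03599 = 1.2662
β_Larkin = 0.06985 / 0.03599 = 1.9408
β_Orrin = 0.03990 / 0.03599 = 1.1086
β_P = Σ w_i β_i = 0.23×1.5396 + 0.22×0.9530 + 0.24×1.2662 + 0.08×1.9408 + 0.23×1.1086 = 1.2779
E(R_P) = R_f + β_P × MRP = 2.84% + 1.2779 × 3.81% = 7.71%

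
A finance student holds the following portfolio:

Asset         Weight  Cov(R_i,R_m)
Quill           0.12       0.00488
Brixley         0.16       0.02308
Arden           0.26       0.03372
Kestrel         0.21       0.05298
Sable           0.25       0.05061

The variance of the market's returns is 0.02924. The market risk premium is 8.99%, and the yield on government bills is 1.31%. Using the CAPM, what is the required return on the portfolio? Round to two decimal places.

β_Quill = 0.00488 / 0.02924 = 0.1669
β_Brixley = 0.02308 / 0.02924 = 0.7893
β_Arden = 0.03372 / 0.02924 = 1.1532
β_Kestrel = 0.05298 / 0.02924 = 1.8119
β_Sable = 0.05061 / 0.02924 = 1.7308
β_P = Σ w_i β_i = 0.12×0.1669 + 0.16×0.7893 + 0.26×1.1532 + 0.21×1.8119 + 0.25×1.7308 = 1.2593
E(R_P) = R_f + β_P × MRP = 1.31% + 1.2593 × 8.99% = 12.63%

12.63%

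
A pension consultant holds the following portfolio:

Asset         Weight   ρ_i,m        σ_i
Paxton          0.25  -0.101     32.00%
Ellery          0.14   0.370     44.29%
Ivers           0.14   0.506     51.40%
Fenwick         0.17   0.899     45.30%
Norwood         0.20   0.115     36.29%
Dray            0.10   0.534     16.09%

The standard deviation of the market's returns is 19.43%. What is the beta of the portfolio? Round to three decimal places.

0.707

β_Paxton = -0.101 × 32.00% / 19.43% = -0.1663
β_Ellery = 0.370 × 44.29% / 19.43% = 0.8434
β_Ivers = 0.506 × 51.40% / 19.43% = 1.3386
β_Fenwick = 0.899 × 45.30% / 19.43% = 2.0960
β_Norwood = 0.115 × 36.29% / 19.43% = 0.2148
β_Dray = 0.534 × 16.09% / 19.43% = 0.4422
β_P = Σ w_i β_i = 0.25×-0.1663 + 0.14×0.8434 + 0.14×1.3386 + 0.17×2.0960 + 0.20×0.2148 + 0.10×0.4422 = 0.7074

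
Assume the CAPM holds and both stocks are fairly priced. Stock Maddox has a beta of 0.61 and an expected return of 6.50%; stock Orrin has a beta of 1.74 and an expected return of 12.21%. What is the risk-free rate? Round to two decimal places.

3.42%

Both satisfy E(R) = R_f + β·MRP, so the slope of the SML is
MRP = (12.21% − 6.50%) / (1.74 − 0.61) = 5.71% / 1.13 = 5.0531%
R_f = E(R_Maddox) − β_Maddox·MRP = 6.50% − 0.61 × 5.0531% = 3.4176%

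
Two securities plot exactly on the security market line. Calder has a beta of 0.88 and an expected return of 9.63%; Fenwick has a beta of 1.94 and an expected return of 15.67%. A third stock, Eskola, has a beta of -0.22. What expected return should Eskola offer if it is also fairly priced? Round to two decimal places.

3.36%

MRP (SML slope) = (15.67% − 9.63%) / (1.94 − 0.88) = 6.04% / 1.06 = 5.6981%
R_f (intercept) = 9.63% − 0.88 × 5.6981% = 4.6157%
E(R_Eskola) = R_f + β × MRP = 4.6157% + -0.22 × 5.6981% = 3.36%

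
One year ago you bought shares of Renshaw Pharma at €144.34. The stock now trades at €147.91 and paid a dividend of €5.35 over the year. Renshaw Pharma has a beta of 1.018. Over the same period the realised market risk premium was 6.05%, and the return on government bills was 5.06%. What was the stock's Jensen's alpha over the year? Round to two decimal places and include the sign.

-5.04%

Realised HPR = (P1 + D1 − P0) / P0 = (147.91 + 5.35 − 144.34) / 144.34 = 8.92 / 144.34 = 6.1799%
CAPM required = R_f + β·MRP = 5.06% + 1.018 × 6.05% = 11.21890%
α = realised − required = 6.1799% − 11.21890% = -5.04%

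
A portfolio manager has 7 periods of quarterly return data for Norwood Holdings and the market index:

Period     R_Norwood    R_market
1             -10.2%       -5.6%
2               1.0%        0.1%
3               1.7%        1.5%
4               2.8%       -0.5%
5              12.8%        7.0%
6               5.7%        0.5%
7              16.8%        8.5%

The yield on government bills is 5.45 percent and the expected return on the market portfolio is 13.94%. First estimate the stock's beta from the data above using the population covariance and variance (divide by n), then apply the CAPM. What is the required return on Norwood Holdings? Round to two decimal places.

Mean R_i = (-10.2 + 1.0 + 1.7 + 2.8 + 12.8 + 5.7 + 16.8) / 7 = 4.3714%
Mean R_m = (-5.6 + 0.1 + 1.5 − 0.5 + 7.0 + 0.5 + 8.5) / 7 = 1.6429%
Σ(R_i − R̄_i)(R_m − R̄_m) = 243.3486  ⇒  Cov = 243.3486 / 7 = 34.7641
Σ(R_m − R̄_m)² = 136.4771  ⇒  Var(R_m) = 136.4771 / 7 = 19.4967
β = Cov / Var(R_m) = 34.7641 / 19.4967 = 1.7831
MRP = 13.94% − 5.45% = 8.49%
E(R) = R_f + β × MRP = 5.45% + 1.7831 × 8.49% = 20.59%

20.59%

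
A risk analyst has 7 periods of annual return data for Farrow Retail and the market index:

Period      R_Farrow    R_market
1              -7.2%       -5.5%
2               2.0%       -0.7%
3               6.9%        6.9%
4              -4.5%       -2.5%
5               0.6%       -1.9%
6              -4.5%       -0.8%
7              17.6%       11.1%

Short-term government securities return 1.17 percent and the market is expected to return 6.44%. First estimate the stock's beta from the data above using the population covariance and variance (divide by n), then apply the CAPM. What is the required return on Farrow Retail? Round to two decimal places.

8.46%

Mean R_i = (-7.2 + 2.0 + 6.9 − 4.5 + 0.6 − 4.5 + 17.6) / 7 = 1.5571%
Mean R_m = (-5.5 − 0.7 + 6.9 − 2.5 − 1.9 − 0.8 + 11.1) / 7 = 0.9429%
Σ(R_i − R̄_i)(R_m − R̄_m) = 284.6029  ⇒  Cov = 284.6029 / 7 = 40.6576
Σ(R_m − R̄_m)² = 205.8371  ⇒  Var(R_m) = 205.8371 / 7 = 29.4053
β = Cov / Var(R_m) = 40.6576 / 29.4053 = 1.3827
MRP = 6.44% − 1.17% = 5.27%
E(R) = R_f + β × MRP = 1.17% + 1.3827 × 5.27% = 8.46%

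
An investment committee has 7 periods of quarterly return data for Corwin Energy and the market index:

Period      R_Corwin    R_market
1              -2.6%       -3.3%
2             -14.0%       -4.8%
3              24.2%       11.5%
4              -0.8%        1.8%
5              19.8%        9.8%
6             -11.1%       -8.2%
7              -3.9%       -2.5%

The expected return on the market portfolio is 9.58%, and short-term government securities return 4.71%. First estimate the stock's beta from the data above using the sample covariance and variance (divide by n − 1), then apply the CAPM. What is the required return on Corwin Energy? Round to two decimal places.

13.98%

Mean R_i = (-2.6 − 14.0 + 24.2 − 0.8 + 19.8 − 11.1 − 3.9) / 7 = 1.6571%
Mean R_m = (-3.3 − 4.8 + 11.5 + 1.8 + 9.8 − 8.2 − 2.5) / 7 = 0.6143%
Σ(R_i − R̄_i)(R_m − R̄_m) = 640.3243  ⇒  Cov = 640.3243 / 6 = 106.7207
Σ(R_m − R̄_m)² = 336.3086  ⇒  Var(R_m) = 336.3086 / 6 = 56.0514
β = Cov / Var(R_m) = 106.7207 / 56.0514 = 1.9040
MRP = 9.58% − 4.71% = 4.87%
E(R) = R_f + β × MRP = 4.71% + 1.9040 × 4.87% = 13.98%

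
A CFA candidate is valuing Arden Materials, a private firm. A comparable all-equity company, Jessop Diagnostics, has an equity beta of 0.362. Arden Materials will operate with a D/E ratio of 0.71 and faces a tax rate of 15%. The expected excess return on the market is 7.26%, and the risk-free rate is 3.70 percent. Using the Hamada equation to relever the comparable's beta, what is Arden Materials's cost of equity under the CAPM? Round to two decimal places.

β_L = β_U × [1 + (1 − t)(D/E)] = 0.362 × [1 + (1 − 0.15) × 0.71]
    = 0.362 × [1 + 0.85 × 0.71] = 0.362 × 1.6035 = 0.5805
E(R) = R_f + β_L × MRP = 3.70% + 0.5805 × 7.26% = 7.91%

7.91%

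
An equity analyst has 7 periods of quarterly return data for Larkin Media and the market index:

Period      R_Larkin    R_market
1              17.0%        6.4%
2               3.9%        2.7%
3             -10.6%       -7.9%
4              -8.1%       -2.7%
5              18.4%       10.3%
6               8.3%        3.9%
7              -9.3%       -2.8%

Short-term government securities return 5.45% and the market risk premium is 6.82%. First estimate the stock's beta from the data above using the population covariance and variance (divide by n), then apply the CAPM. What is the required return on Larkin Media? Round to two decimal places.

18.47%

Mean R_i = (17.0 + 3.9 − 10.6 − 8.1 + 18.4 + 8.3 − 9.3) / 7 = 2.8000%
Mean R_m = (6.4 + 2.7 − 7.9 − 2.7 + 10.3 + 3.9 − 2.8) / 7 = 1.4143%
Σ(R_i − R̄_i)(R_m − R̄_m) = 445.1500  ⇒  Cov = 445.1500 / 7 = 63.5929
Σ(R_m − R̄_m)² = 233.0886  ⇒  Var(R_m) = 233.0886 / 7 = 33.2984
β = Cov / Var(R_m) = 63.5929 / 33.2984 = 1.9098
E(R) = R_f + β × MRP = 5.45% + 1.9098 × 6.82% = 18.47%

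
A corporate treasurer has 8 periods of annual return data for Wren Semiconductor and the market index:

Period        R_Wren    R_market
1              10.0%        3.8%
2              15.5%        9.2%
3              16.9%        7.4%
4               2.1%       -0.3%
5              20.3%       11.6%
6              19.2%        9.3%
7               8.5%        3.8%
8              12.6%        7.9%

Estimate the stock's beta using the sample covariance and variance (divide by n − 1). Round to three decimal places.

1.515

Mean R_i = (10.0 + 15.5 + 16.9 + 2.1 + 20.3 + 19.2 + 8.5 + 12.6) / 8 = 13.1375%
Mean R_m = (3.8 + 9.2 + 7.4 − 0.3 + 11.6 + 9.3 + 3.8 + 7.9) / 8 = 6.5875%
Σ(R_i − R̄_i)(R_m − R̄_m) = 158.5638  ⇒  Cov = 158.5638 / 7 = 22.6520
Σ(R_m − R̄_m)² = 104.6688  ⇒  Var(R_m) = 104.6688 / 7 = 14.9527
β = Cov / Var(R_m) = 22.6520 / 14.9527 = 1.5149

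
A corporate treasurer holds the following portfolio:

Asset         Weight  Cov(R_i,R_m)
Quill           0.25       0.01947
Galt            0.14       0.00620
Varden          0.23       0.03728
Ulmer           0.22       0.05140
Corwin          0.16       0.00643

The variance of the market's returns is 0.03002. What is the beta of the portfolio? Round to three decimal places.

β_Quill = 0.01947 / 0.03002 = 0.6486
β_Galt = 0.00620 / 0.03002 = 0.2065
β_Varden = 0.03728 / 0.03002 = 1.2418
β_Ulmer = 0.05140 / 0.03002 = 1.7122
β_Corwin = 0.00643 / 0.03002 = 0.2142
β_P = Σ w_i β_i = 0.25×0.6486 + 0.14×0.2065 + 0.23×1.2418 + 0.22×1.7122 + 0.16×0.2142 = 0.8876

0.888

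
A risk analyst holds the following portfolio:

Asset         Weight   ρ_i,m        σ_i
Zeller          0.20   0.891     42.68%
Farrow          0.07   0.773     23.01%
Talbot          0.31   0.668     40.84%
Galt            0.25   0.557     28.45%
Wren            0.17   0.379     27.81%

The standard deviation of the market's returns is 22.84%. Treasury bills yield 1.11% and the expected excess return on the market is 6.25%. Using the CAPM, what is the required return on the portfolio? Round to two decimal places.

7.42%

β_Zeller = 0.891 × 42.68% / 22.84% = 1.6650
β_Farrow = 0.773 × 23.01% / 22.84% = 0.7788
β_Talbot = 0.668 × 40.84% / 22.84% = 1.1944
β_Galt = 0.557 × 28.45% / 22.84% = 0.6938
β_Wren = 0.379 × 27.81% / 22.84% = 0.4615
β_P = Σ w_i β_i = 0.20×1.6650 + 0.07×0.7788 + 0.31×1.1944 + 0.25×0.6938 + 0.17×0.4615 = 1.0097
E(R_P) = R_f + β_P × MRP = 1.11% + 1.0097 × 6.25% = 7.42%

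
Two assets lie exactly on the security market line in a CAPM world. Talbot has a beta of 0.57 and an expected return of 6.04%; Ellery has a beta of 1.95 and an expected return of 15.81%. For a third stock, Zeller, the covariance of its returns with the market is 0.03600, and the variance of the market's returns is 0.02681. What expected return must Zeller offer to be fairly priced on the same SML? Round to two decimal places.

MRP = (15.81% − 6.04%) / (1.95 − 0.57) = 7.0797%
R_f = 6.04% − 0.57 × 7.0797% = 2.0046%
β_Zeller = Cov / Var(R_m) = 0.03600 / 0.02681 = 1.3428
E(R_Zeller) = R_f + β × MRP = 2.0046% + 1.3428 × 7.0797% = 11.51%

11.51%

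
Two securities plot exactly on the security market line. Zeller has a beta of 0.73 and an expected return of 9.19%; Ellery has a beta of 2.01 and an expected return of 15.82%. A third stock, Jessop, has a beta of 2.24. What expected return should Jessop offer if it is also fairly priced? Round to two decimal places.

17.01%

MRP (SML slope) = (15.82% − 9.19%) / (2.01 − 0.73) = 6.63% / 1.28 = 5.1797%
R_f (intercept) = 9.19% − 0.73 × 5.1797% = 5.4088%
E(R_Jessop) = R_f + β × MRP = 5.4088% + 2.24 × 5.1797% = 17.01%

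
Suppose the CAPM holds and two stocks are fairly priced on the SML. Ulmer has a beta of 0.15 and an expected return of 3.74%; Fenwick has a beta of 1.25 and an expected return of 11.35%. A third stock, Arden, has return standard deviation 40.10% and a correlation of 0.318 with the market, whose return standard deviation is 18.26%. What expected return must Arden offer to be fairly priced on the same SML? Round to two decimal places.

MRP = (11.35% − 3.74%) / (1.25 − 0.15) = 6.9182%
R_f = 3.74% − 0.15 × 6.9182% = 2.7023%
β_Arden = ρ·σ_i/σ_m = 0.318 × 40.10 / 18.26 = 0.6983
E(R_Arden) = R_f + β × MRP = 2.7023% + 0.6983 × 6.9182% = 7.53%

7.53%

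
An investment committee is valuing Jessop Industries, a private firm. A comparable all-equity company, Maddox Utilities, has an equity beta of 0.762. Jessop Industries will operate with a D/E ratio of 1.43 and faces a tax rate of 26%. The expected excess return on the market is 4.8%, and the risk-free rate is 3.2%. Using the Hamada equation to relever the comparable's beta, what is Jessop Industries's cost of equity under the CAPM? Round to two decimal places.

10.73%

β_L = β_U × [1 + (1 − t)(D/E)] = 0.762 × [1 + (1 − 0.26) × 1.43]
    = 0.762 × [1 + 0.74 × 1.43] = 0.762 × 2.0582 = 1.5683
E(R) = R_f + β_L × MRP = 3.2% + 1.5683 × 4.8% = 10.73%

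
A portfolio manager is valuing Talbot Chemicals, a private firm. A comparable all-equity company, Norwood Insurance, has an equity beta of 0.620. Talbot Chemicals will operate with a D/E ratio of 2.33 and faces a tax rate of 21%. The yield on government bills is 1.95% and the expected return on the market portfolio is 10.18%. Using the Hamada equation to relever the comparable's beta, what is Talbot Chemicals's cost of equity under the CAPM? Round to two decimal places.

16.44%

β_L = β_U × [1 + (1 − t)(D/E)] = 0.620 × [1 + (1 − 0.21) × 2.33]
    = 0.620 × [1 + 0.79 × 2.33] = 0.620 × 2.8407 = 1.7612
MRP = 10.18% − 1.95% = 8.23%
E(R) = R_f + β_L × MRP = 1.95% + 1.7612 × 8.23% = 16.44%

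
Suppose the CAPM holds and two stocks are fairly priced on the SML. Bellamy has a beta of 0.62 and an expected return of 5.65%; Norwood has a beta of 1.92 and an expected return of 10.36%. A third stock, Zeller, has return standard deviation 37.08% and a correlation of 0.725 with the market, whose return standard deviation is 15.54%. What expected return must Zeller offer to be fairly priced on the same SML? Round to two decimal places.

MRP = (10.36% − 5.65%) / (1.92 − 0.62) = 3.6231%
R_f = 5.65% − 0.62 × 3.6231% = 3.4037%
β_Zeller = ρ·σ_i/σ_m = 0.725 × 37.08 / 15.54 = 1.7299
E(R_Zeller) = R_f + β × MRP = 3.4037% + 1.7299 × 3.6231% = 9.67%

9.67%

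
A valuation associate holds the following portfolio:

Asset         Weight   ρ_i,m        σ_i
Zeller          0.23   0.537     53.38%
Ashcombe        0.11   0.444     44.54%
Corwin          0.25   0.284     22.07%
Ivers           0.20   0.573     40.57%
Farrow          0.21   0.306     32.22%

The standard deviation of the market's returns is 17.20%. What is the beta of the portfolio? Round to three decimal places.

β_Zeller = 0.537 × 53.38% / 17.20% = 1.6666
β_Ashcombe = 0.444 × 44.54% / 17.20% = 1.1498
β_Corwin = 0.284 × 22.07% / 17.20% = 0.3644
β_Ivers = 0.573 × 40.57% / 17.20% = 1.3515
β_Farrow = 0.306 × 32.22% / 17.20% = 0.5732
β_P = Σ w_i β_i = 0.23×1.6666 + 0.11×1.1498 + 0.25×0.3644 + 0.20×1.3515 + 0.21×0.5732 = 0.9916

0.992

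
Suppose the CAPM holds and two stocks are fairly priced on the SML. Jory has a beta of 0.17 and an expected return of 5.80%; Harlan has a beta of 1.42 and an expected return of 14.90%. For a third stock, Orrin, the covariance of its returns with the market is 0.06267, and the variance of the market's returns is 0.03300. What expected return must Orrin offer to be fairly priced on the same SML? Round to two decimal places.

18.39%

MRP = (14.90% − 5.80%) / (1.42 − 0.17) = 7.2800%
R_f = 5.80% − 0.17 × 7.2800% = 4.5624%
β_Orrin = Cov / Var(R_m) = 0.06267 / 0.03300 = 1.8991
E(R_Orrin) = R_f + β × MRP = 4.5624% + 1.8991 × 7.2800% = 18.39%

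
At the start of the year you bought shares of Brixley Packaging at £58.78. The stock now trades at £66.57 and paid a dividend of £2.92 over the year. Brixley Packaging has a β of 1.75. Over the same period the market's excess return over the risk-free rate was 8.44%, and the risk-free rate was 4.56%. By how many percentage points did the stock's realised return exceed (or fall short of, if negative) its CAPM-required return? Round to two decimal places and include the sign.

-1.11%

Realised HPR = (P1 + D1 − P0) / P0 = (66.57 + 2.92 − 58.78) / 58.78 = 10.71 / 58.78 = 18.2205%
CAPM required = R_f + β·MRP = 4.56% + 1.75 × 8.44% = 19.3300%
α = realised − required = 18.2205% − 19.3300% = -1.11%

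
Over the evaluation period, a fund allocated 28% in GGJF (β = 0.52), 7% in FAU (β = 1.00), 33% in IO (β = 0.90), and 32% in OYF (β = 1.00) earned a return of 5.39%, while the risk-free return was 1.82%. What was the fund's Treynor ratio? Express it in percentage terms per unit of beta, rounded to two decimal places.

β_P = 0.28×0.52 + 0.07×1.00 + 0.33×0.90 + 0.32×1.00 = 0.8326
Treynor = (R_P − R_f) / β_P = (5.39% − 1.82%) / 0.8326 = 3.57% / 0.8326 = 4.29%

4.29%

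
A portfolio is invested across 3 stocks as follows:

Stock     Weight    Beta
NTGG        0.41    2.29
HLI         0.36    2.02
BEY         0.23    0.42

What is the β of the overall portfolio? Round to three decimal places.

β_P = Σ w_i β_i = 0.41×2.29 + 0.36×2.02 + 0.23×0.42 = 1.7627

1.763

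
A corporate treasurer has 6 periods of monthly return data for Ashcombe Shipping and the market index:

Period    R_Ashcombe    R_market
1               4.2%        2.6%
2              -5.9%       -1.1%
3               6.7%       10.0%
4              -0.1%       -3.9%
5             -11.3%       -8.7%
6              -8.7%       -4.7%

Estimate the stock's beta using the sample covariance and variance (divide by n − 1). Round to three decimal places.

Mean R_i = (4.2 − 5.9 + 6.7 − 0.1 − 11.3 − 8.7) / 6 = -2.5167%
Mean R_m = (2.6 − 1.1 + 10.0 − 3.9 − 8.7 − 4.7) / 6 = -0.9667%
Σ(R_i − R̄_i)(R_m − R̄_m) = 209.4033  ⇒  Cov = 209.4033 / 5 = 41.8807
Σ(R_m − R̄_m)² = 215.3533  ⇒  Var(R_m) = 215.3533 / 5 = 43.0707
β = Cov / Var(R_m) = 41.8807 / 43.0707 = 0.9724

0.972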